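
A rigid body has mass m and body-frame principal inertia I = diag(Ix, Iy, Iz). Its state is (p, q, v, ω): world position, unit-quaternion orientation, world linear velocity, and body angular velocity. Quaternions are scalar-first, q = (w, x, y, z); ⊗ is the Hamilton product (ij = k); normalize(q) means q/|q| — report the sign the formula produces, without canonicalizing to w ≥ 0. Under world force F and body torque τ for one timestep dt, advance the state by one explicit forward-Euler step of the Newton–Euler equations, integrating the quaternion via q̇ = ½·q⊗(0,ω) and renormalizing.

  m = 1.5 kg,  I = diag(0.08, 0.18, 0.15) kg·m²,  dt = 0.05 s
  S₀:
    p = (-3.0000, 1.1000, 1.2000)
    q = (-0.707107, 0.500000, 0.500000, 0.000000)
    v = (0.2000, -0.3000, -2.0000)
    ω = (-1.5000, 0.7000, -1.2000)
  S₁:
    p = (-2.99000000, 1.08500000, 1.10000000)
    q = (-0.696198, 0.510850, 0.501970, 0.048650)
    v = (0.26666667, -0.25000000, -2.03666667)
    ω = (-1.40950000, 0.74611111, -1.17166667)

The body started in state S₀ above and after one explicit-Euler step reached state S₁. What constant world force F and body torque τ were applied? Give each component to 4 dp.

F = (2.0000, 1.5000, -1.1000)
τ = (0.1700, 0.0400, -0.0200)

Δv = v₁−v₀ = (0.06666667, 0.05000000, -0.03666667)
F = m·Δv/dt = (2.0000, 1.5000, -1.1000)
ω₁ − ω₀ = (0.09050000, 0.04611111, 0.02833333)
gyro term ω₀×Iω₀ = (0.0252, -0.1260, -0.1050)
applied torque τ = (0.1700, 0.0400, -0.0200)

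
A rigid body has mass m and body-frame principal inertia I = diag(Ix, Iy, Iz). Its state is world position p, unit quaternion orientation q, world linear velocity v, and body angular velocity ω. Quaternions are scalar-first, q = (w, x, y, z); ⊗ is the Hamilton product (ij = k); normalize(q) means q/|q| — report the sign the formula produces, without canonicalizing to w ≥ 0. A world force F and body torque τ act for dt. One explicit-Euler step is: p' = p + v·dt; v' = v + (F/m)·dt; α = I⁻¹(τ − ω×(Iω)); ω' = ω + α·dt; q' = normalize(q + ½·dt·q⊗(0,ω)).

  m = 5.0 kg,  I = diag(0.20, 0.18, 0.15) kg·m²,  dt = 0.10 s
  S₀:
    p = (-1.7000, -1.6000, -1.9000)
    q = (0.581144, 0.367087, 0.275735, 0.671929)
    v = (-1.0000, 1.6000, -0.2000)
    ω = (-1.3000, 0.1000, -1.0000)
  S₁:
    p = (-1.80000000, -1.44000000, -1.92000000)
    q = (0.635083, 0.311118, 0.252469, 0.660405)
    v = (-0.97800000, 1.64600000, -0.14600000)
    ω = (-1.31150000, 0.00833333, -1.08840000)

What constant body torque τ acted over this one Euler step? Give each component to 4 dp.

ω₁ − ω₀ = (-0.01150000, -0.09166667, -0.08840000)
ω₀×(Iω₀) = (0.0030, 0.0650, 0.0026)
applied torque τ = (-0.0200, -0.1000, -0.1300)

τ = (-0.0200, -0.1000, -0.1300)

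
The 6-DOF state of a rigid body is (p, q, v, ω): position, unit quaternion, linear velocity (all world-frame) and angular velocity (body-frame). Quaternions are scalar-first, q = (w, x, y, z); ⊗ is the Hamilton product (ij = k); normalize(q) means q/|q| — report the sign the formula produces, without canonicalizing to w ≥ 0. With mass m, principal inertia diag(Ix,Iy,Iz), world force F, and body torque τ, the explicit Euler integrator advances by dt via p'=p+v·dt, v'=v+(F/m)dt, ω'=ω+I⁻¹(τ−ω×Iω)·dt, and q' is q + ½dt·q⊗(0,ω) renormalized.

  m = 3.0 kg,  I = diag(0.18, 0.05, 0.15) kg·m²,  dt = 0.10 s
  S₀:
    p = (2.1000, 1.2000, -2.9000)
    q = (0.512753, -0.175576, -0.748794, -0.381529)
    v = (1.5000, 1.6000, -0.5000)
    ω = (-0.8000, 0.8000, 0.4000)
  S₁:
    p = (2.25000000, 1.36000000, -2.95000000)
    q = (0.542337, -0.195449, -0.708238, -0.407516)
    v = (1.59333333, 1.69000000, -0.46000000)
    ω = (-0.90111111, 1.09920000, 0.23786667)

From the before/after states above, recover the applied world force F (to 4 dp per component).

F = (2.8000, 2.7000, 1.2000)

velocity change Δv = (0.09333333, 0.09000000, 0.04000000)
applied force F = (2.8000, 2.7000, 1.2000)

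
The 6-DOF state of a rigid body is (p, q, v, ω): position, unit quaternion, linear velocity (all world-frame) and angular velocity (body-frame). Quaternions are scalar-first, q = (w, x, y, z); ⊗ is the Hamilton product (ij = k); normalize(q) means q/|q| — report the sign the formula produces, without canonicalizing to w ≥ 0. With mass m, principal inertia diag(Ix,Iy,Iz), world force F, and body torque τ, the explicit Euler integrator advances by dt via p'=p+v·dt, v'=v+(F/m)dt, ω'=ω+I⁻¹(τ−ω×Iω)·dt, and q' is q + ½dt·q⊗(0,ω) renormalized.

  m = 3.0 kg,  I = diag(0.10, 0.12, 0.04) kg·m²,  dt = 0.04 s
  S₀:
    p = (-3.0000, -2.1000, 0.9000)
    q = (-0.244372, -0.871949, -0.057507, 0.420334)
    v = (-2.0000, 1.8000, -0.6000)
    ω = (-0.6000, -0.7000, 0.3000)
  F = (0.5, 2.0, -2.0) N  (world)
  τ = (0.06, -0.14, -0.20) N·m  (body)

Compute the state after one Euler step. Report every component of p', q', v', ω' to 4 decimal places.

p' = (-3.0800, -2.0280, 0.8760)
q' = (-0.2581, -0.8633, -0.0539, 0.4303)
v' = (-1.9933, 1.8267, -0.6267)
ω' = (-0.5827, -0.7431, 0.0916)

linear accel F/m = (0.1667, 0.6667, -0.6667)
p' = p + v·dt = (-3.0800, -2.0280, 0.8760)
v' = v + a·dt = (-1.9933, 1.8267, -0.6267)
gyro term ω×Iω = (0.0168, -0.0108, 0.0084)
angular accel α = (0.4320, -1.0767, -5.2100)
ω' = ω + α·dt = (-0.5827, -0.7431, 0.0916)
q⊗(0,ω) = (-0.6895245, 0.4236049, 0.1804447, 0.5025485)
updated quaternion q' = (-0.2581, -0.8633, -0.0539, 0.4303)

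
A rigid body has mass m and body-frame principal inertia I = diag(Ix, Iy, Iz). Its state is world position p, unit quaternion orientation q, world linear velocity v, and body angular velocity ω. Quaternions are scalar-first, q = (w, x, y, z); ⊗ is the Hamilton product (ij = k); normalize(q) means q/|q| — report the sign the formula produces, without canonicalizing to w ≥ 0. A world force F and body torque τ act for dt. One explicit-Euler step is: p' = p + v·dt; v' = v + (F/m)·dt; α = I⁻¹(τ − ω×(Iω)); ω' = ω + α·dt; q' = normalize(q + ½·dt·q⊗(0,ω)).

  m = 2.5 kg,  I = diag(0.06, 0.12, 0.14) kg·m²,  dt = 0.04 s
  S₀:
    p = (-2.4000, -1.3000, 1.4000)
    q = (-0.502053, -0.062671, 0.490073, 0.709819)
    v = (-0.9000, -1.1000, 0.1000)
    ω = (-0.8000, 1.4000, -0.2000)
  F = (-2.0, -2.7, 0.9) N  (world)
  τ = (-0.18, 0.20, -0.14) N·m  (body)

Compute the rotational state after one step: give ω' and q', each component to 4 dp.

angular accel α = (-2.9067, 1.7733, -0.5200)
new body rate ω' = (-0.9163, 1.4709, -0.2208)
Hamilton product q⊗(0,ω) = (-0.5942752, -0.6901188, -1.2832636, 0.4047296)
q' = normalize(q + ½dt·q⊗(0,ω)) = (-0.5137, -0.0764, 0.4642, 0.7175)

ω' = (-0.9163, 1.4709, -0.2208)
q' = (-0.5137, -0.0764, 0.4642, 0.7175)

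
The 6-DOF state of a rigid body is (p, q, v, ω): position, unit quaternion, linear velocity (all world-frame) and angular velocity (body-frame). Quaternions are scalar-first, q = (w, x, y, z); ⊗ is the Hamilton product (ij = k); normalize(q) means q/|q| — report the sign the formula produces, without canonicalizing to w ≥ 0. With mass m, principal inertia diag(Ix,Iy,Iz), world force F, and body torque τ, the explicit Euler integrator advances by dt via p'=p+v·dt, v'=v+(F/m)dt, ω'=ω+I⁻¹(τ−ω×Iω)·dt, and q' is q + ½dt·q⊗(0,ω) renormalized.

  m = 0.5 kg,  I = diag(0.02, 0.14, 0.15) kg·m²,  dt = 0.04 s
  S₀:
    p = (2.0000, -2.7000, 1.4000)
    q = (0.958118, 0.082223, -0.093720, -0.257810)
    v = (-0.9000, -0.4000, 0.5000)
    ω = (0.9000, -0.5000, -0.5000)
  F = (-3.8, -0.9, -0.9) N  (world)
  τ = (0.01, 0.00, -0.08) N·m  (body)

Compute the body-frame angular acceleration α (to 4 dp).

α = (0.3750, -0.4179, -0.1733)

ω×(Iω) gyroscopic = (0.0025, 0.0585, -0.0540)
angular accel α = (0.3750, -0.4179, -0.1733)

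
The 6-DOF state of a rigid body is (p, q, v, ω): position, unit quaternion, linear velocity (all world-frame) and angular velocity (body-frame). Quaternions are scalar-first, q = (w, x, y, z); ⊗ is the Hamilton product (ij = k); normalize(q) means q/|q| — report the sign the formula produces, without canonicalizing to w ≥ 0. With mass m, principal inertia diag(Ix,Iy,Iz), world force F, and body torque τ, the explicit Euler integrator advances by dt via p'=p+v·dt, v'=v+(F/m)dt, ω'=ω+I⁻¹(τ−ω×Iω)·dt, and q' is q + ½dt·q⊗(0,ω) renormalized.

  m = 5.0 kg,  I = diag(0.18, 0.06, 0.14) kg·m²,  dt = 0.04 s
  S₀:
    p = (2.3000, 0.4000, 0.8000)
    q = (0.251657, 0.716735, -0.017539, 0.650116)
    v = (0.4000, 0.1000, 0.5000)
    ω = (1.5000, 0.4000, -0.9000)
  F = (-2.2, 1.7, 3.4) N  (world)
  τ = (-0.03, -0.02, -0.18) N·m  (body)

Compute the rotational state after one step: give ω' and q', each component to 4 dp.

ω' = (1.4997, 0.4227, -0.9309)
q' = (0.2418, 0.7189, 0.0169, 0.6514)

ω×(Iω) gyroscopic = (-0.0288, -0.0540, -0.0720)
(τ − ω×Iω)/I = (-0.0067, 0.5667, -0.7714)
new body rate ω' = (1.4997, 0.4227, -0.9309)
q⊗(0,ω) = (-0.4829825, 0.1332242, 1.7208983, 0.0865112)
q' = normalize(q + ½dt·q⊗(0,ω)) = (0.2418, 0.7189, 0.0169, 0.6514)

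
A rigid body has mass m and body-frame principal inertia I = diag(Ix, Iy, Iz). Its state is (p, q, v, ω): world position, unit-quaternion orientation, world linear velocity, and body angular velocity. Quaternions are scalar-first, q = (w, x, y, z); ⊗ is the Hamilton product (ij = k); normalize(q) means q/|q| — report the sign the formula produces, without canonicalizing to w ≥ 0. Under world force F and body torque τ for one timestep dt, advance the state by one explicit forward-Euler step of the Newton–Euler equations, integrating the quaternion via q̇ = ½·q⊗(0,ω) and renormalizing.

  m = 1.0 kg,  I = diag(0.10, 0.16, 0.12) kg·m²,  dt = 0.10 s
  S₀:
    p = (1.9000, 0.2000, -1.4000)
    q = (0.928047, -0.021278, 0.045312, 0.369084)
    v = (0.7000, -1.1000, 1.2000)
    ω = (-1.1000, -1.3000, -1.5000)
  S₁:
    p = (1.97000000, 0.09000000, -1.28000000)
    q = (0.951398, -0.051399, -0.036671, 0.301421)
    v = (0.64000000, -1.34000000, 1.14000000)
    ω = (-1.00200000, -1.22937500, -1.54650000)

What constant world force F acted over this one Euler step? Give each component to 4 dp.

F = (-0.6000, -2.4000, -0.6000)

v₁ − v₀ = (-0.06000000, -0.24000000, -0.06000000)
F = m·Δv/dt = (-0.6000, -2.4000, -0.6000)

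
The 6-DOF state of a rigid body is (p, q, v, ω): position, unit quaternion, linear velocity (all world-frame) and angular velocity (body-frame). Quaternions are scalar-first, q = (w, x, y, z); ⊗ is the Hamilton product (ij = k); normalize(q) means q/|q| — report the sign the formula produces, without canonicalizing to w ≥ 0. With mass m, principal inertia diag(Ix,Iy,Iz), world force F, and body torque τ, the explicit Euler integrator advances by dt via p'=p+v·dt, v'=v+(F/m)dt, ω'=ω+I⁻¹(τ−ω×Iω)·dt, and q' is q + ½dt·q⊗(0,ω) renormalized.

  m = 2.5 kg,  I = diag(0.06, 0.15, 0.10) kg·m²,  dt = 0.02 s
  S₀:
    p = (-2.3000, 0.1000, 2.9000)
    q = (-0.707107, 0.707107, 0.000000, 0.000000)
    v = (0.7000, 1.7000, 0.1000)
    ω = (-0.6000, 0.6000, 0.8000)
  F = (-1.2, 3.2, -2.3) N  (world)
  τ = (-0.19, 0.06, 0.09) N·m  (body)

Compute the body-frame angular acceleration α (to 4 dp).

ω×(Iω) gyroscopic = (-0.0240, 0.0192, -0.0324)
α = I⁻¹(τ − ω×Iω) = (-2.7667, 0.2720, 1.2240)

α = (-2.7667, 0.2720, 1.2240)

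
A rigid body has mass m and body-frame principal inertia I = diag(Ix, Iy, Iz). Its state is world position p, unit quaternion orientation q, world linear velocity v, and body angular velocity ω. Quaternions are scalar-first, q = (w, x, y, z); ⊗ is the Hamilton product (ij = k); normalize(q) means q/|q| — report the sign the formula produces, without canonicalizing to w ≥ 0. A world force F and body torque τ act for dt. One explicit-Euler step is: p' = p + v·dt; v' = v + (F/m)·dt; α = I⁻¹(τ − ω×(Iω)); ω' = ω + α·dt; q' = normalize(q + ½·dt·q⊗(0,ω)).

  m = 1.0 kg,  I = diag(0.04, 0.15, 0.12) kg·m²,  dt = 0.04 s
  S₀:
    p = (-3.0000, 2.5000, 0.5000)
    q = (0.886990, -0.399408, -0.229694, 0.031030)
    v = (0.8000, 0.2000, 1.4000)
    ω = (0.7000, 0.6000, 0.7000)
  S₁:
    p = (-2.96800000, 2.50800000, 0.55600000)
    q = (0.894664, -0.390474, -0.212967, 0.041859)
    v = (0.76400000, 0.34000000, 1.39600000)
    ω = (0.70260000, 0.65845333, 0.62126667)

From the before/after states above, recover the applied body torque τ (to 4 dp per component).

Δω = ω₁−ω₀ = (0.00260000, 0.05845333, -0.07873333)
gyro term ω₀×Iω₀ = (-0.0126, -0.0392, 0.0462)
I·α + gyro = (-0.0100, 0.1800, -0.1900)

τ = (-0.0100, 0.1800, -0.1900)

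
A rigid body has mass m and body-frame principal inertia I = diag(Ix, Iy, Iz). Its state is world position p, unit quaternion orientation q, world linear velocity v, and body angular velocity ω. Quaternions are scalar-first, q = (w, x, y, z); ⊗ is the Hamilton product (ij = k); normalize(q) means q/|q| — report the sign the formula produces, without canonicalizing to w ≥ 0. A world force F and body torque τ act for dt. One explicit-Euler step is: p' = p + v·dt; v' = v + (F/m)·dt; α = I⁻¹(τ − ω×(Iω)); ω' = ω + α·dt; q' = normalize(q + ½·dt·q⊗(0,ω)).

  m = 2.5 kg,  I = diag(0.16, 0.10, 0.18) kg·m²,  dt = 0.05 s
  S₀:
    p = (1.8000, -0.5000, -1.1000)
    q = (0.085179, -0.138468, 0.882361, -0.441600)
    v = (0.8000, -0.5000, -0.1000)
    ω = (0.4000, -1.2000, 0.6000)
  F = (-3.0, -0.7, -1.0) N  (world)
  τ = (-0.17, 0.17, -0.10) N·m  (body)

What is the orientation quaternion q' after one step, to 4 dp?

2q̇ = q⊗(0,ω) = (1.3791804, 0.0335682, -0.1957740, -0.1356754)
q' = normalize(q + ½dt·q⊗(0,ω)) = (0.1196, -0.1375, 0.8769, -0.4447)

q' = (0.1196, -0.1375, 0.8769, -0.4447)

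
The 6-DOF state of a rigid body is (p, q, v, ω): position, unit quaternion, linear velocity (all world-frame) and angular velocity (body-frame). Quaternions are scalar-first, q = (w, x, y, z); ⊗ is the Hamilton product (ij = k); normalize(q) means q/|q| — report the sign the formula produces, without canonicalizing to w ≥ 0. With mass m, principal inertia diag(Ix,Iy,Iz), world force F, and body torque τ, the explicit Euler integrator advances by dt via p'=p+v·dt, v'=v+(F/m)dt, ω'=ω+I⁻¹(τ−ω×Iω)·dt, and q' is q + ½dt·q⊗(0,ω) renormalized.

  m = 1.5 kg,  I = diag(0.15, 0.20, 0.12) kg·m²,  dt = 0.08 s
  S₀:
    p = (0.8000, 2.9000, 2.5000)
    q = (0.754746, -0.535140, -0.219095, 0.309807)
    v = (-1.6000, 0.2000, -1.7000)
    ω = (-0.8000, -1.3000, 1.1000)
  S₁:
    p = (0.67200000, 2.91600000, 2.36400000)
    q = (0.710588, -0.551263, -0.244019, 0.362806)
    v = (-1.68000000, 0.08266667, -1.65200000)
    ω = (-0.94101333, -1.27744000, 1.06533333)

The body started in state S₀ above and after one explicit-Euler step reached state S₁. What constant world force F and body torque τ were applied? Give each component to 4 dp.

ω₁ − ω₀ = (-0.14101333, 0.02256000, -0.03466667)
gyro term ω₀×Iω₀ = (0.1144, -0.0264, 0.0520)
I·α + gyro = (-0.1500, 0.0300, 0.0000)
Δv = v₁−v₀ = (-0.08000000, -0.11733333, 0.04800000)
applied force F = (-1.5000, -2.2000, 0.9000)

F = (-1.5000, -2.2000, 0.9000)
τ = (-0.1500, 0.0300, 0.0000)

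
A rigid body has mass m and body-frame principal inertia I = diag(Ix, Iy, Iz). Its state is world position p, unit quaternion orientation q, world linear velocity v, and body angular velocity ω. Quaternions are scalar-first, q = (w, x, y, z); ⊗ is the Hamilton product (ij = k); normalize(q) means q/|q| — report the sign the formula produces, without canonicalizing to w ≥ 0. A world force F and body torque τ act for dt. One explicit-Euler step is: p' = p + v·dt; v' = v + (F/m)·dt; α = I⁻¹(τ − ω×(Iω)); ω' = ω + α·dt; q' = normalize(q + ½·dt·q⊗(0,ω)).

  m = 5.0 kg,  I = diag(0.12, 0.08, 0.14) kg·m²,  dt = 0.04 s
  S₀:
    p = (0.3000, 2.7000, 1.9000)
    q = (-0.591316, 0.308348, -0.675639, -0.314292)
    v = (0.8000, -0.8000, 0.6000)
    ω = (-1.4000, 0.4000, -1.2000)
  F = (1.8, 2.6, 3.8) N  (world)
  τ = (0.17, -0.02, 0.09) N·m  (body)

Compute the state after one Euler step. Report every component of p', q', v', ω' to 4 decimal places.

p' = (0.3320, 2.6680, 1.9240)
q' = (-0.5844, 0.3434, -0.6637, -0.3163)
v' = (0.8144, -0.7792, 0.6304)
ω' = (-1.3337, 0.4068, -1.1807)

p + v·dt = (0.3320, 2.6680, 1.9240)
new velocity v' = (0.8144, -0.7792, 0.6304)
(τ − ω×Iω)/I = (1.6567, 0.1700, 0.4829)
ω' = ω + α·dt = (-1.3337, 0.4068, -1.1807)
Hamilton product q⊗(0,ω) = (0.3247924, 1.7643260, 0.5735000, -0.1129762)
updated quaternion q' = (-0.5844, 0.3434, -0.6637, -0.3163)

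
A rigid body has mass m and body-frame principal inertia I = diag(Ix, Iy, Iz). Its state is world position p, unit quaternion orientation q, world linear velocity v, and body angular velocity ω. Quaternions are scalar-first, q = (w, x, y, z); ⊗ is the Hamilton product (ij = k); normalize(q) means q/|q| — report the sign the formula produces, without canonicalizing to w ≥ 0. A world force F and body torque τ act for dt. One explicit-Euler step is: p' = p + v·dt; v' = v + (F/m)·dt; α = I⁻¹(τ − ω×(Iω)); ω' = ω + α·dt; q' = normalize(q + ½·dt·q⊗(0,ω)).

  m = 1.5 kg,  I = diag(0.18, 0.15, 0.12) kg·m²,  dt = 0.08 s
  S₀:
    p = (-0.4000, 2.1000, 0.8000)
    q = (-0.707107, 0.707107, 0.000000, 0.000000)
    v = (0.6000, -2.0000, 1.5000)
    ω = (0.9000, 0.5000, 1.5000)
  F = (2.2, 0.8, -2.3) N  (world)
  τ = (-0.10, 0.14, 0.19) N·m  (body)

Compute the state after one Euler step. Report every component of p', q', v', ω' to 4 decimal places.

p' = (-0.3520, 1.9400, 0.9200)
q' = (-0.7306, 0.6799, -0.0564, -0.0282)
v' = (0.7173, -1.9573, 1.3773)
ω' = (0.8656, 0.5315, 1.6357)

a = F/m = (1.4667, 0.5333, -1.5333)
p + v·dt = (-0.3520, 1.9400, 0.9200)
v' = v + a·dt = (0.7173, -1.9573, 1.3773)
α = I⁻¹(τ − ω×Iω) = (-0.4306, 0.3933, 1.6958)
ω + α·dt = (0.8656, 0.5315, 1.6357)
Hamilton product q⊗(0,ω) = (-0.6363963, -0.6363963, -1.4142140, -0.7071070)
q + ½dt·q⊗(0,ω), renormalized = (-0.7306, 0.6799, -0.0564, -0.0282)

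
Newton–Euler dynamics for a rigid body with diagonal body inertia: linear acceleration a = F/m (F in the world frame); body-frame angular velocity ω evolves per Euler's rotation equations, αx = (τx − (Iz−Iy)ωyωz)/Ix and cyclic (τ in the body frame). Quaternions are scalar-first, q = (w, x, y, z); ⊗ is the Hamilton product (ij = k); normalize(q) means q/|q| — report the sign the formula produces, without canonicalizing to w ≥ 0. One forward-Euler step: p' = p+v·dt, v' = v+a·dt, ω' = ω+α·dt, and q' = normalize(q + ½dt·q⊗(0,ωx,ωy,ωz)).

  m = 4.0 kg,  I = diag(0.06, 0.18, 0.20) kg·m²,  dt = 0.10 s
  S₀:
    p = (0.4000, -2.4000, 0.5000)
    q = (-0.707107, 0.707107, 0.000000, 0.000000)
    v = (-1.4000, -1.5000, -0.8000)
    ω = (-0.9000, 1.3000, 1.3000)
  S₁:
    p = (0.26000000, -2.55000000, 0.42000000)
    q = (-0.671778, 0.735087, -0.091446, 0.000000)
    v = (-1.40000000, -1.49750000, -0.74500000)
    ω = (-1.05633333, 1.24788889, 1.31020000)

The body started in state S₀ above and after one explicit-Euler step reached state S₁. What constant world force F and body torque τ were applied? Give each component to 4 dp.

v₁ − v₀ = (0.00000000, 0.00250000, 0.05500000)
m·(v₁−v₀)/dt = (0.0000, 0.1000, 2.2000)
Δω = ω₁−ω₀ = (-0.15633333, -0.05211111, 0.01020000)
gyro term ω₀×Iω₀ = (0.0338, 0.1638, -0.1404)
applied torque τ = (-0.0600, 0.0700, -0.1200)

F = (0.0000, 0.1000, 2.2000)
τ = (-0.0600, 0.0700, -0.1200)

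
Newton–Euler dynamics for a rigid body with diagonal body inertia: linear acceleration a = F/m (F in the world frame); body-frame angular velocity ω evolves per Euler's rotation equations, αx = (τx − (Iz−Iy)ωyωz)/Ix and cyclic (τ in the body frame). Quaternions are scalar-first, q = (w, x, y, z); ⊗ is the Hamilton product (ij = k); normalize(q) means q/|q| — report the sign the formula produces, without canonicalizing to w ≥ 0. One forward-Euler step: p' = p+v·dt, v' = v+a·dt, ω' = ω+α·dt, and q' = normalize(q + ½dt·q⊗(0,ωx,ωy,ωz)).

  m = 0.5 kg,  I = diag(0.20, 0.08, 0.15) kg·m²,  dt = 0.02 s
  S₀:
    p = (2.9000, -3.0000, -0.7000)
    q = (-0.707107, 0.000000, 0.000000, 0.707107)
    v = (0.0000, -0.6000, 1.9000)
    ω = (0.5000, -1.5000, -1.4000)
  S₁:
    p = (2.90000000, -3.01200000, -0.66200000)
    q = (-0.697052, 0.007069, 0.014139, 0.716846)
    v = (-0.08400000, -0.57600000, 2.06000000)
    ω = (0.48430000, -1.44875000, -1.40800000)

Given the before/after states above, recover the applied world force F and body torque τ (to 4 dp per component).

F = (-2.1000, 0.6000, 4.0000)
τ = (-0.0100, 0.1700, 0.0300)

velocity change Δv = (-0.08400000, 0.02400000, 0.16000000)
F = m·Δv/dt = (-2.1000, 0.6000, 4.0000)
Δω = ω₁−ω₀ = (-0.01570000, 0.05125000, -0.00800000)
I·α + gyro = (-0.0100, 0.1700, 0.0300)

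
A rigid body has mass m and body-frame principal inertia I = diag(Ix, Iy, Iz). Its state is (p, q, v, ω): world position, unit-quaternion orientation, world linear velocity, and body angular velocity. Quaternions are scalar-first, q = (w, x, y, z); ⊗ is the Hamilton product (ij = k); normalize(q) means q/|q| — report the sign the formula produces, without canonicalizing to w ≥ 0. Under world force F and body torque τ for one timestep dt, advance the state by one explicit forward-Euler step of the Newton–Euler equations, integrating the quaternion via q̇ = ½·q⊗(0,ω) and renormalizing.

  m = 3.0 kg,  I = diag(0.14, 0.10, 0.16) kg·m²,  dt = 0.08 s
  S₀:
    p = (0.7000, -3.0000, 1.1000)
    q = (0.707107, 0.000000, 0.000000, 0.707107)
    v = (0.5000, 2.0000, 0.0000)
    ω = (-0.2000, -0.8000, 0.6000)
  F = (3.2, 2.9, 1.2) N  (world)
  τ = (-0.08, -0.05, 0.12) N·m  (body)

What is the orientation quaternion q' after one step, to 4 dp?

q' = (0.6896, 0.0170, -0.0283, 0.7235)

Hamilton product q⊗(0,ω) = (-0.4242642, 0.4242642, -0.7071070, 0.4242642)
updated quaternion q' = (0.6896, 0.0170, -0.0283, 0.7235)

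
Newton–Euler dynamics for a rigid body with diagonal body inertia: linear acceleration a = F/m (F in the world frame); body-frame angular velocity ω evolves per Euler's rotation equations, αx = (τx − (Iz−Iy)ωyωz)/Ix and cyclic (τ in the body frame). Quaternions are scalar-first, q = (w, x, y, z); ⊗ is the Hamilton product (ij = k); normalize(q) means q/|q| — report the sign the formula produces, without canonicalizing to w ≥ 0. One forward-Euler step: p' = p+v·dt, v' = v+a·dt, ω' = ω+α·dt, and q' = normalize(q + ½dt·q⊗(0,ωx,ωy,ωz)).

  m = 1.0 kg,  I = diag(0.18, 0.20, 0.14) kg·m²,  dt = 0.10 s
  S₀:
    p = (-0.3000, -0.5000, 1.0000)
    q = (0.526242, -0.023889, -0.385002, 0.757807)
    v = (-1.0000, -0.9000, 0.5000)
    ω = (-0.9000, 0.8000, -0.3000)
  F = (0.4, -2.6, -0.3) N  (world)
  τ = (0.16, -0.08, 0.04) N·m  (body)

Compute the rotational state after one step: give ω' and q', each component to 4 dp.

angular accel α = (0.8089, -0.4540, 0.3886)
ω' = ω + α·dt = (-0.8191, 0.7546, -0.2611)
q⊗(0,ω) = (0.5138436, -0.9643628, -0.2681994, -0.5234856)
q + ½dt·q⊗(0,ω), renormalized = (0.5509, -0.0720, -0.3976, 0.7302)

ω' = (-0.8191, 0.7546, -0.2611)
q' = (0.5509, -0.0720, -0.3976, 0.7302)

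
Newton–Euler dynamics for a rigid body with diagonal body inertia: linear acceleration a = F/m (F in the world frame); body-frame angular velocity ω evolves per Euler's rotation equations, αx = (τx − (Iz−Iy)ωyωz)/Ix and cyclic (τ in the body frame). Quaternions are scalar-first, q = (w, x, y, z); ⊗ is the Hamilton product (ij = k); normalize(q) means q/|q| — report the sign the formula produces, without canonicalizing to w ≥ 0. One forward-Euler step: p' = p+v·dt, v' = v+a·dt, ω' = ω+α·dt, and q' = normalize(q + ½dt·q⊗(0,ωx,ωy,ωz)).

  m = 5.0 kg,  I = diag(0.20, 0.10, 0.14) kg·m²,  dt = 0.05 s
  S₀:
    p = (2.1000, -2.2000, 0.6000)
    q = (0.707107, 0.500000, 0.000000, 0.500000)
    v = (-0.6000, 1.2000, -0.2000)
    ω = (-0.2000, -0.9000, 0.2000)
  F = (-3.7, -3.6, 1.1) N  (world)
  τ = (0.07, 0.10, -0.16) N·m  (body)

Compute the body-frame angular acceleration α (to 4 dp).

ω×(Iω) gyroscopic = (-0.0072, -0.0024, -0.0180)
α = I⁻¹(τ − ω×Iω) = (0.3860, 1.0240, -1.0143)

α = (0.3860, 1.0240, -1.0143)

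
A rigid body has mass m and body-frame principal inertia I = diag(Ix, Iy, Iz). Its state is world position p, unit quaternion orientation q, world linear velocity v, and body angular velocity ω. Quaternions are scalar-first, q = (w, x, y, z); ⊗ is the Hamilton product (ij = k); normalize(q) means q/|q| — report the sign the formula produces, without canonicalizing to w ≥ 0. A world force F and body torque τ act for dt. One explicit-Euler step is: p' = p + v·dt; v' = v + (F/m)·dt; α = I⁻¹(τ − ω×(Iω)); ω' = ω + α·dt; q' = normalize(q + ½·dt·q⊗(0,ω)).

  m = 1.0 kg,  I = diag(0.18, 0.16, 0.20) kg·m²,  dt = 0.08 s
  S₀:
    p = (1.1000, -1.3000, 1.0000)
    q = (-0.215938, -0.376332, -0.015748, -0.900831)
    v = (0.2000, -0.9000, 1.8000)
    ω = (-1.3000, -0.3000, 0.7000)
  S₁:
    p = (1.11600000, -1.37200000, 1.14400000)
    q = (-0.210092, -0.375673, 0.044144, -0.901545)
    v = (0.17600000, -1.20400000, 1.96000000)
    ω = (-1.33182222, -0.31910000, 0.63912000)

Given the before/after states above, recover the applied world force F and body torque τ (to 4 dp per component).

Δv = v₁−v₀ = (-0.02400000, -0.30400000, 0.16000000)
m·(v₁−v₀)/dt = (-0.3000, -3.8000, 2.0000)
rate change Δω = (-0.03182222, -0.01910000, -0.06088000)
gyro term ω₀×Iω₀ = (-0.0084, 0.0182, -0.0078)
τ = I·(Δω/dt) + ω₀×(Iω₀) = (-0.0800, -0.0200, -0.1600)

F = (-0.3000, -3.8000, 2.0000)
τ = (-0.0800, -0.0200, -0.1600)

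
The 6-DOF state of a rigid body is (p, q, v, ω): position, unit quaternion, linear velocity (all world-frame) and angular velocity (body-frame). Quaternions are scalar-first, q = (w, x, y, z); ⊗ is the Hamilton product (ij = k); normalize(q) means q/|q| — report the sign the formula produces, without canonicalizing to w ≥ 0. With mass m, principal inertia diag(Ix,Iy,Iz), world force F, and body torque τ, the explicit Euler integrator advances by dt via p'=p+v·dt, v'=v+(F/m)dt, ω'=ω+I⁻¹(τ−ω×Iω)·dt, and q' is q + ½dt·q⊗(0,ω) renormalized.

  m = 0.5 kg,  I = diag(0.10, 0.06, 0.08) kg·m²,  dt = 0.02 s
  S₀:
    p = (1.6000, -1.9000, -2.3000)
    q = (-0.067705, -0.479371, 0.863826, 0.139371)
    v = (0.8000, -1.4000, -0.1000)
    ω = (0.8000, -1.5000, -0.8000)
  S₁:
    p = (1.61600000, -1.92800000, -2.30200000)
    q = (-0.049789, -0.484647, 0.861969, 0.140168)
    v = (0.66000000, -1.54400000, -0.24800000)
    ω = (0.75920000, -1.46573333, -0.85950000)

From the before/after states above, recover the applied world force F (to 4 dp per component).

velocity change Δv = (-0.14000000, -0.14400000, -0.14800000)
applied force F = (-3.5000, -3.6000, -3.7000)

F = (-3.5000, -3.6000, -3.7000)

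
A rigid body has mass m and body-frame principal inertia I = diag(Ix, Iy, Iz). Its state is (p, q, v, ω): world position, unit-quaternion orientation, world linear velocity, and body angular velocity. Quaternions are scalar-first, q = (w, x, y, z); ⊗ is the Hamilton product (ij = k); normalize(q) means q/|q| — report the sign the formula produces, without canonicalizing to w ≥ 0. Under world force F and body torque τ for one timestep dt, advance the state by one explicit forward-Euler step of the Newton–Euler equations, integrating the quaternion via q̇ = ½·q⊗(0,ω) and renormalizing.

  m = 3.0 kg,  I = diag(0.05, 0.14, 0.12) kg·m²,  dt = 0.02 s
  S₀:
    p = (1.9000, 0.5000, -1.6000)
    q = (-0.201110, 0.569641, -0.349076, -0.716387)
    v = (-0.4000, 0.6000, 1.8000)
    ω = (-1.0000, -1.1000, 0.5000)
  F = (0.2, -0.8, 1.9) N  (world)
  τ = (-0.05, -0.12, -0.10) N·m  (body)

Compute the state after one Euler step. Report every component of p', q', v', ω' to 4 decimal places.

p' = (1.8920, 0.5120, -1.5640)
q' = (-0.1956, 0.5620, -0.3425, -0.7271)
v' = (-0.3987, 0.5947, 1.8127)
ω' = (-1.0244, -1.1221, 0.4668)

new position p' = (1.8920, 0.5120, -1.5640)
new velocity v' = (-0.3987, 0.5947, 1.8127)
α = I⁻¹(τ − ω×Iω) = (-1.2200, -1.1071, -1.6583)
new body rate ω' = (-1.0244, -1.1221, 0.4668)
q⊗(0,ω) = (0.5438509, -0.7614537, 0.6527875, -1.0762361)
q + ½dt·q⊗(0,ω), renormalized = (-0.1956, 0.5620, -0.3425, -0.7271)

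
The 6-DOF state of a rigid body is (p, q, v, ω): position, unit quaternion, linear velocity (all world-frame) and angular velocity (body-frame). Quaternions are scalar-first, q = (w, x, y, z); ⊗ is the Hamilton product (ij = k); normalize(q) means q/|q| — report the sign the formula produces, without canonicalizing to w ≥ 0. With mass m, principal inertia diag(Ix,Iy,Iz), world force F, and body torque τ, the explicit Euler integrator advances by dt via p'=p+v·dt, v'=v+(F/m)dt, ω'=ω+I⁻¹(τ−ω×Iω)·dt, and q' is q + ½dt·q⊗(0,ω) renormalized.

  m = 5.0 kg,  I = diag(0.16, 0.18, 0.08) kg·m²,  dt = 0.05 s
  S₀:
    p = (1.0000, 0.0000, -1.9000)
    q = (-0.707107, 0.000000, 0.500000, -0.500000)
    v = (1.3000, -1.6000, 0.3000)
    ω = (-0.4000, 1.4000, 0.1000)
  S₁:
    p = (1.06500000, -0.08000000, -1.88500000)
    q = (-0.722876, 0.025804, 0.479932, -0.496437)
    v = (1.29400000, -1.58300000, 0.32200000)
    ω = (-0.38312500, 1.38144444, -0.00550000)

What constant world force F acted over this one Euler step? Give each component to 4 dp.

Δv = v₁−v₀ = (-0.00600000, 0.01700000, 0.02200000)
m·(v₁−v₀)/dt = (-0.6000, 1.7000, 2.2000)

F = (-0.6000, 1.7000, 2.2000)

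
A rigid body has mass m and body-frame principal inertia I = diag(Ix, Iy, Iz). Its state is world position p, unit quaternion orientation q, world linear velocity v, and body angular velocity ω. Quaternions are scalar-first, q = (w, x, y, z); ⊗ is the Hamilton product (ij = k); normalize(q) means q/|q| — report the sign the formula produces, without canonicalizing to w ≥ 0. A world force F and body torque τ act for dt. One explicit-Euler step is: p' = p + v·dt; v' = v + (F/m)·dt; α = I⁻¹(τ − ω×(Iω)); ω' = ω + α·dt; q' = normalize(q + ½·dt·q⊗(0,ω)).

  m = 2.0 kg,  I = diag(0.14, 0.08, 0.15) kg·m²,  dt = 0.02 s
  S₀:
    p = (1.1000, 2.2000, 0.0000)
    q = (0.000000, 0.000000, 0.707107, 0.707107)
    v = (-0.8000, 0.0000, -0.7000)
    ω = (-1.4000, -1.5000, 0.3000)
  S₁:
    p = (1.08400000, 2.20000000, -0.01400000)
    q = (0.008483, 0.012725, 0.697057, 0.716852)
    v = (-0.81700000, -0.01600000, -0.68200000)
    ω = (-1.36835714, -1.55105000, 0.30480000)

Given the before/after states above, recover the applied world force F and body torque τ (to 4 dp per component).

rate change Δω = (0.03164286, -0.05105000, 0.00480000)
precession coupling = (-0.0315, 0.0042, -0.1260)
τ = I·(Δω/dt) + ω₀×(Iω₀) = (0.1900, -0.2000, -0.0900)
Δv = v₁−v₀ = (-0.01700000, -0.01600000, 0.01800000)
F = m·Δv/dt = (-1.7000, -1.6000, 1.8000)

F = (-1.7000, -1.6000, 1.8000)
τ = (0.1900, -0.2000, -0.0900)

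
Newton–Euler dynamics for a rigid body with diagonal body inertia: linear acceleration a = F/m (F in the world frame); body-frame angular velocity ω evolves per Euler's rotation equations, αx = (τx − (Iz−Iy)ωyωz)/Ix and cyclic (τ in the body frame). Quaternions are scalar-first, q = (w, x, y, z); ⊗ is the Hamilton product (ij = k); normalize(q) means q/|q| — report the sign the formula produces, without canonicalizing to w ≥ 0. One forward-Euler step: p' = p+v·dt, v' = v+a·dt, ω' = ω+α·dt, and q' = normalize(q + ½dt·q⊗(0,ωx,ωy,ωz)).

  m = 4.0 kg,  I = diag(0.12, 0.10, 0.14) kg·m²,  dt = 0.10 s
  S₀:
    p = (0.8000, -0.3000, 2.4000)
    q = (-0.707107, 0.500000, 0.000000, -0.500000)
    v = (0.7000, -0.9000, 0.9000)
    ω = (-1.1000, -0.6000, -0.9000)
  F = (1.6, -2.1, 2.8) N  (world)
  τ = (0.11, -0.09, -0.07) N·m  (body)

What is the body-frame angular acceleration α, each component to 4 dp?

α = (0.7367, -0.7020, -0.4057)

ω×(Iω) gyroscopic = (0.0216, -0.0198, -0.0132)
angular accel α = (0.7367, -0.7020, -0.4057)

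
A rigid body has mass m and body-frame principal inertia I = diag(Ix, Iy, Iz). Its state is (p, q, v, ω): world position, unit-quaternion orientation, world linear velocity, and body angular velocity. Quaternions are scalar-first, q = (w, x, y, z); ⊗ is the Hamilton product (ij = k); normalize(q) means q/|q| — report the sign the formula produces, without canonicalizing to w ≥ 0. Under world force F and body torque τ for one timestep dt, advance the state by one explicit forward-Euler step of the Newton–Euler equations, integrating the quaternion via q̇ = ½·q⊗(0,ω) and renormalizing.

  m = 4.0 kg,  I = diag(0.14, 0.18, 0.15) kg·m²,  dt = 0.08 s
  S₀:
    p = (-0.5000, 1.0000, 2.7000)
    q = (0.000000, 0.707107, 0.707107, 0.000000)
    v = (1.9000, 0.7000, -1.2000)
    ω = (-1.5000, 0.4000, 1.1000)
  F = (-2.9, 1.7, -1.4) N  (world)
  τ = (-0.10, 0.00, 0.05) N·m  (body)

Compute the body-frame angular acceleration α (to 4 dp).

α = (-0.6200, -0.0917, 0.4933)

ω×(Iω) gyroscopic = (-0.0132, 0.0165, -0.0240)
(τ − ω×Iω)/I = (-0.6200, -0.0917, 0.4933)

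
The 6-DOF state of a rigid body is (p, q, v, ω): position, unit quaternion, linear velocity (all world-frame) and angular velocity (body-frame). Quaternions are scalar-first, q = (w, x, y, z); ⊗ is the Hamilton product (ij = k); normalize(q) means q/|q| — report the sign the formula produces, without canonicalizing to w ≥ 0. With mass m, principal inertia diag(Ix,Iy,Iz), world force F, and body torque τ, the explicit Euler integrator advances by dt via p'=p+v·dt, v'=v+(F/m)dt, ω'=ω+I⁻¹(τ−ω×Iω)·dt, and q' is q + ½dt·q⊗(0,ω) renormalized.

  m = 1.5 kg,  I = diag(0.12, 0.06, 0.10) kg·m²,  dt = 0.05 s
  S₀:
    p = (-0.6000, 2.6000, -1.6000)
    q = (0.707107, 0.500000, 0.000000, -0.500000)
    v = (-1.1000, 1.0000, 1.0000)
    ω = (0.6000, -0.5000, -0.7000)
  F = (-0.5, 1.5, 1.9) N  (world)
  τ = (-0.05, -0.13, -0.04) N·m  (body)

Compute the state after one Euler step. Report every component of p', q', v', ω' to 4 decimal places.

p' = (-0.6550, 2.6500, -1.5500)
q' = (0.6906, 0.5042, -0.0076, -0.5184)
v' = (-1.1167, 1.0500, 1.0633)
ω' = (0.5733, -0.6013, -0.7290)

precession coupling ω×(Iω) = (0.0140, -0.0084, 0.0180)
α = I⁻¹(τ − ω×Iω) = (-0.5333, -2.0267, -0.5800)
ω + α·dt = (0.5733, -0.6013, -0.7290)
Hamilton product q⊗(0,ω) = (-0.6500000, 0.1742642, -0.3035535, -0.7449749)
q + ½dt·q⊗(0,ω), renormalized = (0.6906, 0.5042, -0.0076, -0.5184)
a = F/m = (-0.3333, 1.0000, 1.2667)
p + v·dt = (-0.6550, 2.6500, -1.5500)
v + (F/m)dt = (-1.1167, 1.0500, 1.0633)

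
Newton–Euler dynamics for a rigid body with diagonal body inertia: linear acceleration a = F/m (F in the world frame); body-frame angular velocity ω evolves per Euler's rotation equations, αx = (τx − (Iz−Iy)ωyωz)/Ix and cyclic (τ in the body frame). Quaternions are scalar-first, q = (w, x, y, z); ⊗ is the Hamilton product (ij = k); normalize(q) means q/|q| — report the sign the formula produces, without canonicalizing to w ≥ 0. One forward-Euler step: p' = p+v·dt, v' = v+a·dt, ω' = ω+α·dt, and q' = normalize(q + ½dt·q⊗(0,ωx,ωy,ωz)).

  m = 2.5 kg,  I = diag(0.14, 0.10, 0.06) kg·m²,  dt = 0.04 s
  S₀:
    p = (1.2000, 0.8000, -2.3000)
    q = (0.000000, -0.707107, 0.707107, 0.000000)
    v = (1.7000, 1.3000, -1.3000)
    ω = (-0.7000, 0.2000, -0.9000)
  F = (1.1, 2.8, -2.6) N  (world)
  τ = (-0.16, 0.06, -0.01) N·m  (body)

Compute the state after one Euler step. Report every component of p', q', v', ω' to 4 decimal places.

p' = (1.2680, 0.8520, -2.3520)
q' = (-0.0127, -0.7196, 0.6942, 0.0071)
v' = (1.7176, 1.3448, -1.3416)
ω' = (-0.7478, 0.2038, -0.9104)

gyro term ω×Iω = (0.0072, 0.0504, 0.0056)
(τ − ω×Iω)/I = (-1.1943, 0.0960, -0.2600)
ω' = ω + α·dt = (-0.7478, 0.2038, -0.9104)
2q̇ = q⊗(0,ω) = (-0.6363963, -0.6363963, -0.6363963, 0.3535535)
q' = normalize(q + ½dt·q⊗(0,ω)) = (-0.0127, -0.7196, 0.6942, 0.0071)
new position p' = (1.2680, 0.8520, -2.3520)
v + (F/m)dt = (1.7176, 1.3448, -1.3416)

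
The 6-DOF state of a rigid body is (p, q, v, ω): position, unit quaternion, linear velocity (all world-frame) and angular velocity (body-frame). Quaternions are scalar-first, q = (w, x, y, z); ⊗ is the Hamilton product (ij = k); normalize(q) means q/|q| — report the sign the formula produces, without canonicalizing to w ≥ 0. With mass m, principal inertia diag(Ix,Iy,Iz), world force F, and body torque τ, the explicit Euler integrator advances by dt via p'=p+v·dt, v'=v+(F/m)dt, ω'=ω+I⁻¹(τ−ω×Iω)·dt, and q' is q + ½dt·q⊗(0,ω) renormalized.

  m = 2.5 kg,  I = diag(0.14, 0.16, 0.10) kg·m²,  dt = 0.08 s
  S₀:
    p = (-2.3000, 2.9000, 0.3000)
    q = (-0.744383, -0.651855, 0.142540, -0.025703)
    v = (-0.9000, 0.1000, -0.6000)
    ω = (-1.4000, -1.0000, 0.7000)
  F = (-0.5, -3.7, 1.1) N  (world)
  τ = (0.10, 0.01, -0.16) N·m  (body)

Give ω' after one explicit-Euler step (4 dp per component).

gyro term ω×Iω = (0.0420, -0.0392, 0.0280)
angular accel α = (0.4143, 0.3075, -1.8800)
ω' = ω + α·dt = (-1.3669, -0.9754, 0.5496)

ω' = (-1.3669, -0.9754, 0.5496)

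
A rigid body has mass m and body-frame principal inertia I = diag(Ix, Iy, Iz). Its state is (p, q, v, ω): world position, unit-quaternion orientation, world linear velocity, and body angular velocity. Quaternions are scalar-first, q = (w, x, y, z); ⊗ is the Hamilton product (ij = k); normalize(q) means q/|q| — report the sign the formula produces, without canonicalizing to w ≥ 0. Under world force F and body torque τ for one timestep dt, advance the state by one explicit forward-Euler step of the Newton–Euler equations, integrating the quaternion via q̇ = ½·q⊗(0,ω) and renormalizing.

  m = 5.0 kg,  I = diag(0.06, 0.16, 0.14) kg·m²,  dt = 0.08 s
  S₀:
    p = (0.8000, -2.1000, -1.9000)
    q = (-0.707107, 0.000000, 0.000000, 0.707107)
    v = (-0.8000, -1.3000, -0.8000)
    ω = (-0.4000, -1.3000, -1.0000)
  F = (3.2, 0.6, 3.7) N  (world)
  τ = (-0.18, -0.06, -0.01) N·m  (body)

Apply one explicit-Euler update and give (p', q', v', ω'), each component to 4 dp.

p' = (0.7360, -2.2040, -1.9640)
q' = (-0.6773, 0.0480, 0.0254, 0.7337)
v' = (-0.7488, -1.2904, -0.7408)
ω' = (-0.6053, -1.3140, -1.0354)

angular accel α = (-2.5667, -0.1750, -0.4429)
new body rate ω' = (-0.6053, -1.3140, -1.0354)
q⊗(0,ω) = (0.7071070, 1.2020819, 0.6363963, 0.7071070)
q + ½dt·q⊗(0,ω), renormalized = (-0.6773, 0.0480, 0.0254, 0.7337)
a = F/m = (0.6400, 0.1200, 0.7400)
new position p' = (0.7360, -2.2040, -1.9640)
v + (F/m)dt = (-0.7488, -1.2904, -0.7408)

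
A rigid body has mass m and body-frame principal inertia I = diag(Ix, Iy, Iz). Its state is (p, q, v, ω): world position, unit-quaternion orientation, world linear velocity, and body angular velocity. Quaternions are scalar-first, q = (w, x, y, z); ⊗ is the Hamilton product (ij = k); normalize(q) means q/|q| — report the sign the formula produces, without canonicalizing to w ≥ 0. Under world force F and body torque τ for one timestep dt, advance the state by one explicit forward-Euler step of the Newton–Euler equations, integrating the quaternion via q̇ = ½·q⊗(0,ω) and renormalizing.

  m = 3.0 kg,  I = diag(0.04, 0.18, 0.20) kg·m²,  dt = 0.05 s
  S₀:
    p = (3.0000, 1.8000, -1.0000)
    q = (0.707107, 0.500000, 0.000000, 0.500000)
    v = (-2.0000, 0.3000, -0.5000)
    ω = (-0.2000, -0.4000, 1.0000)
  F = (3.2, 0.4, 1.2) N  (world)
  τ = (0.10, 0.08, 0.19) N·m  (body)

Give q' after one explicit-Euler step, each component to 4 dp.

q' = (0.6968, 0.5013, -0.0221, 0.5125)

Hamilton product q⊗(0,ω) = (-0.4000000, 0.0585786, -0.8828428, 0.5071070)
q + ½dt·q⊗(0,ω), renormalized = (0.6968, 0.5013, -0.0221, 0.5125)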